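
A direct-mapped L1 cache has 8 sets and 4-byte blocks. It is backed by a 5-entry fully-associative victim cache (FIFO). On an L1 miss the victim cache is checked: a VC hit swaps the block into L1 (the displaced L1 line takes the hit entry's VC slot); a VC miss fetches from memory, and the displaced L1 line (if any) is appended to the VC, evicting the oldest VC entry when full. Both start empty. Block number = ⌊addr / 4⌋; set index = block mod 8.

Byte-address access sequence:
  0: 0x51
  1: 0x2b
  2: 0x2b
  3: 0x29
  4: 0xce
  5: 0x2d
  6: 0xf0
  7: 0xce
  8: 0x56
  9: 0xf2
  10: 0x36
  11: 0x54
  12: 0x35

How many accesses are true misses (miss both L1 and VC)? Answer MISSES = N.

MISSES = 7

  [0] addr=0x51 blk=20 s=4: MISS | VC []
  [1] addr=0x2b blk=10 s=2: MISS | VC []
  [2] addr=0x2b blk=10 s=2: L1-HIT | VC []
  [3] addr=0x29 blk=10 s=2: L1-HIT | VC []
  [4] addr=0xce blk=51 s=3: MISS | VC []
  [5] addr=0x2d blk=11 s=3: MISS | VC [51]
  [6] addr=0xf0 blk=60 s=4: MISS | VC [51, 20]
  [7] addr=0xce blk=51 s=3: VC-HIT | VC [11, 20]
  [8] addr=0x56 blk=21 s=5: MISS | VC [11, 20]
  [9] addr=0xf2 blk=60 s=4: L1-HIT | VC [11, 20]
  [10] addr=0x36 blk=13 s=5: MISS | VC [11, 20, 21]
  [11] addr=0x54 blk=21 s=5: VC-HIT | VC [11, 20, 13]
  [12] addr=0x35 blk=13 s=5: VC-HIT | VC [11, 20, 21]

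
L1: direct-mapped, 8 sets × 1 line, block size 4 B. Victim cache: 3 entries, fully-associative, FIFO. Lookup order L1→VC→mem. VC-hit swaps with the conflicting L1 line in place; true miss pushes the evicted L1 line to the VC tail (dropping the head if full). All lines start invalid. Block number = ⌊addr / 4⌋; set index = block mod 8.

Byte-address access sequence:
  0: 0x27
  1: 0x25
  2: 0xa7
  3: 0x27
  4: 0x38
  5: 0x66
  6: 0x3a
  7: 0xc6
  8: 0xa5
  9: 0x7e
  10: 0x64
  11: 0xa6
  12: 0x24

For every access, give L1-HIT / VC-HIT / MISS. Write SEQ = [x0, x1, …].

SEQ = [MISS, L1-HIT, MISS, VC-HIT, MISS, MISS, L1-HIT, MISS, VC-HIT, MISS, VC-HIT, VC-HIT, VC-HIT]

  [0] addr=0x27 blk=9 s=1: MISS | VC []
  [1] addr=0x25 blk=9 s=1: L1-HIT | VC []
  [2] addr=0xa7 blk=41 s=1: MISS | VC [9]
  [3] addr=0x27 blk=9 s=1: VC-HIT | VC [41]
  [4] addr=0x38 blk=14 s=6: MISS | VC [41]
  [5] addr=0x66 blk=25 s=1: MISS | VC [41, 9]
  [6] addr=0x3a blk=14 s=6: L1-HIT | VC [41, 9]
  [7] addr=0xc6 blk=49 s=1: MISS | VC [41, 9, 25]
  [8] addr=0xa5 blk=41 s=1: VC-HIT | VC [49, 9, 25]
  [9] addr=0x7e blk=31 s=7: MISS | VC [49, 9, 25]
  [10] addr=0x64 blk=25 s=1: VC-HIT | VC [49, 9, 41]
  [11] addr=0xa6 blk=41 s=1: VC-HIT | VC [49, 9, 25]
  [12] addr=0x24 blk=9 s=1: VC-HIT | VC [49, 41, 25]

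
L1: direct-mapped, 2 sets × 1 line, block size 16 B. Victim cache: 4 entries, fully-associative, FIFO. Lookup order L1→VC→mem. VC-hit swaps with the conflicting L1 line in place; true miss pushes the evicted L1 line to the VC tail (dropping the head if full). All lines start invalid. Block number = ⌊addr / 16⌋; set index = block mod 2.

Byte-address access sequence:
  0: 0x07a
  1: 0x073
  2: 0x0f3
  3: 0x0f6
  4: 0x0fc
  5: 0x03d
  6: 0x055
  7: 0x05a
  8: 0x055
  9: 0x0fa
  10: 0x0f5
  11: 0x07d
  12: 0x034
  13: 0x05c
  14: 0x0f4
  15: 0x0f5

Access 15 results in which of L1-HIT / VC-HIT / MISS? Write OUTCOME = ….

OUTCOME = L1-HIT

#0 0x7a→b7/s1 MISS; vc=[]
#1 0x73→b7/s1 L1-HIT; vc=[]
#2 0xf3→b15/s1 MISS; vc=[7]
#3 0xf6→b15/s1 L1-HIT; vc=[7]
#4 0xfc→b15/s1 L1-HIT; vc=[7]
#5 0x3d→b3/s1 MISS; vc=[7,15]
#6 0x55→b5/s1 MISS; vc=[7,15,3]
#7 0x5a→b5/s1 L1-HIT; vc=[7,15,3]
#8 0x55→b5/s1 L1-HIT; vc=[7,15,3]
#9 0xfa→b15/s1 VC-HIT; vc=[7,5,3]
#10 0xf5→b15/s1 L1-HIT; vc=[7,5,3]
#11 0x7d→b7/s1 VC-HIT; vc=[15,5,3]
#12 0x34→b3/s1 VC-HIT; vc=[15,5,7]
#13 0x5c→b5/s1 VC-HIT; vc=[15,3,7]
#14 0xf4→b15/s1 VC-HIT; vc=[5,3,7]
#15 0xf5→b15/s1 L1-HIT; vc=[5,3,7]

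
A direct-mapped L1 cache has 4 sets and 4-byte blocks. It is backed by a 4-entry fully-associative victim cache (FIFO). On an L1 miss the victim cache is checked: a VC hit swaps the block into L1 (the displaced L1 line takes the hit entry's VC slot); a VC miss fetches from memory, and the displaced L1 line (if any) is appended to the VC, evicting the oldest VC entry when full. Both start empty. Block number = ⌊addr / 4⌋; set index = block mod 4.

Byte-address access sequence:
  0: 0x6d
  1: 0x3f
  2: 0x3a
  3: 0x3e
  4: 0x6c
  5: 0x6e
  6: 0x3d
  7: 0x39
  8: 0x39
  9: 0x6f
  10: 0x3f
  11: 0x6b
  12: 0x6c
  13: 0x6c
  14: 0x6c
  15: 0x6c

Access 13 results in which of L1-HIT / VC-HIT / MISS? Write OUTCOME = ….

0: 0x6d (blk 27, set 3) → MISS  vc=[]
1: 0x3f (blk 15, set 3) → MISS  vc=[27]
2: 0x3a (blk 14, set 2) → MISS  vc=[27]
3: 0x3e (blk 15, set 3) → L1-HIT  vc=[27]
4: 0x6c (blk 27, set 3) → VC-HIT  vc=[15]
5: 0x6e (blk 27, set 3) → L1-HIT  vc=[15]
6: 0x3d (blk 15, set 3) → VC-HIT  vc=[27]
7: 0x39 (blk 14, set 2) → L1-HIT  vc=[27]
8: 0x39 (blk 14, set 2) → L1-HIT  vc=[27]
9: 0x6f (blk 27, set 3) → VC-HIT  vc=[15]
10: 0x3f (blk 15, set 3) → VC-HIT  vc=[27]
11: 0x6b (blk 26, set 2) → MISS  vc=[27, 14]
12: 0x6c (blk 27, set 3) → VC-HIT  vc=[15, 14]
13: 0x6c (blk 27, set 3) → L1-HIT  vc=[15, 14]
14: 0x6c (blk 27, set 3) → L1-HIT  vc=[15, 14]
15: 0x6c (blk 27, set 3) → L1-HIT  vc=[15, 14]

OUTCOME = L1-HIT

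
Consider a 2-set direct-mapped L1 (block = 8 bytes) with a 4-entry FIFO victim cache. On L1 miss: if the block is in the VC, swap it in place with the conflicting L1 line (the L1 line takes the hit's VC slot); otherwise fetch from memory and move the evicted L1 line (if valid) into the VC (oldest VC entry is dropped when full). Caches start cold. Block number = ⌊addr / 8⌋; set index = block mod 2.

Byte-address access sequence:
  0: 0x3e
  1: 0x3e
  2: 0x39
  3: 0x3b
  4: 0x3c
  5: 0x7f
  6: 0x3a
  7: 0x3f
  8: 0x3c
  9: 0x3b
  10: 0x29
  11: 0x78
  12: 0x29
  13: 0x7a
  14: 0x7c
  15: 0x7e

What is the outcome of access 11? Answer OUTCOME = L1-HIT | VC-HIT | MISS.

OUTCOME = VC-HIT

0: 0x3e (blk 7, set 1) → MISS  vc=[]
1: 0x3e (blk 7, set 1) → L1-HIT  vc=[]
2: 0x39 (blk 7, set 1) → L1-HIT  vc=[]
3: 0x3b (blk 7, set 1) → L1-HIT  vc=[]
4: 0x3c (blk 7, set 1) → L1-HIT  vc=[]
5: 0x7f (blk 15, set 1) → MISS  vc=[7]
6: 0x3a (blk 7, set 1) → VC-HIT  vc=[15]
7: 0x3f (blk 7, set 1) → L1-HIT  vc=[15]
8: 0x3c (blk 7, set 1) → L1-HIT  vc=[15]
9: 0x3b (blk 7, set 1) → L1-HIT  vc=[15]
10: 0x29 (blk 5, set 1) → MISS  vc=[15, 7]
11: 0x78 (blk 15, set 1) → VC-HIT  vc=[5, 7]
12: 0x29 (blk 5, set 1) → VC-HIT  vc=[15, 7]
13: 0x7a (blk 15, set 1) → VC-HIT  vc=[5, 7]
14: 0x7c (blk 15, set 1) → L1-HIT  vc=[5, 7]
15: 0x7e (blk 15, set 1) → L1-HIT  vc=[5, 7]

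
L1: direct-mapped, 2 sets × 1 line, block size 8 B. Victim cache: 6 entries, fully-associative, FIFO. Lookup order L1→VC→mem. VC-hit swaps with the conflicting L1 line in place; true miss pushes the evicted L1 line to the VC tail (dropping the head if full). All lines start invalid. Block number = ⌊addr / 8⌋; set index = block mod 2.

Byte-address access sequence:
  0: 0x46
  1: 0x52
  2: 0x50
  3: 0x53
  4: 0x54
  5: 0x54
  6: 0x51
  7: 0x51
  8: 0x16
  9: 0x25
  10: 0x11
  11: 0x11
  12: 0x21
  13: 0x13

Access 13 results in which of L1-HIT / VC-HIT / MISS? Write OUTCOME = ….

OUTCOME = VC-HIT

#0 0x46→b8/s0 MISS; vc=[]
#1 0x52→b10/s0 MISS; vc=[8]
#2 0x50→b10/s0 L1-HIT; vc=[8]
#3 0x53→b10/s0 L1-HIT; vc=[8]
#4 0x54→b10/s0 L1-HIT; vc=[8]
#5 0x54→b10/s0 L1-HIT; vc=[8]
#6 0x51→b10/s0 L1-HIT; vc=[8]
#7 0x51→b10/s0 L1-HIT; vc=[8]
#8 0x16→b2/s0 MISS; vc=[8,10]
#9 0x25→b4/s0 MISS; vc=[8,10,2]
#10 0x11→b2/s0 VC-HIT; vc=[8,10,4]
#11 0x11→b2/s0 L1-HIT; vc=[8,10,4]
#12 0x21→b4/s0 VC-HIT; vc=[8,10,2]
#13 0x13→b2/s0 VC-HIT; vc=[8,10,4]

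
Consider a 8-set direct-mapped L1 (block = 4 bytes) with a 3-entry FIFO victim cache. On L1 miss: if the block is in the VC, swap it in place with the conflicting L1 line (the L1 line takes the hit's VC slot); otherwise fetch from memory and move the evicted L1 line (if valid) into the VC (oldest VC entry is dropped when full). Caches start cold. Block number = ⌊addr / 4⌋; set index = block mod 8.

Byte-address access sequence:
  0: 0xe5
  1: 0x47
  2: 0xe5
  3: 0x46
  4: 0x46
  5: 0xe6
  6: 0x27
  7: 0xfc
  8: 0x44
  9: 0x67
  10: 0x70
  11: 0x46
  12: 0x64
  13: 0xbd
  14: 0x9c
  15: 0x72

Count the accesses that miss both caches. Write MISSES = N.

  [0] addr=0xe5 blk=57 s=1: MISS | VC []
  [1] addr=0x47 blk=17 s=1: MISS | VC [57]
  [2] addr=0xe5 blk=57 s=1: VC-HIT | VC [17]
  [3] addr=0x46 blk=17 s=1: VC-HIT | VC [57]
  [4] addr=0x46 blk=17 s=1: L1-HIT | VC [57]
  [5] addr=0xe6 blk=57 s=1: VC-HIT | VC [17]
  [6] addr=0x27 blk=9 s=1: MISS | VC [17, 57]
  [7] addr=0xfc blk=63 s=7: MISS | VC [17, 57]
  [8] addr=0x44 blk=17 s=1: VC-HIT | VC [9, 57]
  [9] addr=0x67 blk=25 s=1: MISS | VC [9, 57, 17]
  [10] addr=0x70 blk=28 s=4: MISS | VC [9, 57, 17]
  [11] addr=0x46 blk=17 s=1: VC-HIT | VC [9, 57, 25]
  [12] addr=0x64 blk=25 s=1: VC-HIT | VC [9, 57, 17]
  [13] addr=0xbd blk=47 s=7: MISS | VC [57, 17, 63]
  [14] addr=0x9c blk=39 s=7: MISS | VC [17, 63, 47]
  [15] addr=0x72 blk=28 s=4: L1-HIT | VC [17, 63, 47]

MISSES = 8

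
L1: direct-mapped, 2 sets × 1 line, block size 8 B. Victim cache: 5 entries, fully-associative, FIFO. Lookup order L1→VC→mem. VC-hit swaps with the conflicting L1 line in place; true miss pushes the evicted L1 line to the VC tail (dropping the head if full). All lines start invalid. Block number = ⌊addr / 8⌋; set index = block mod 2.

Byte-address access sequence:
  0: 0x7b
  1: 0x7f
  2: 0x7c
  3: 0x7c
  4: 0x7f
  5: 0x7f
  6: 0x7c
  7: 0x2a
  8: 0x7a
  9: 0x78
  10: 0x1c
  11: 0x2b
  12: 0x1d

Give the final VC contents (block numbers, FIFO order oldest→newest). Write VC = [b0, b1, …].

VC = [5, 15]

0: 0x7b (blk 15, set 1) → MISS  vc=[]
1: 0x7f (blk 15, set 1) → L1-HIT  vc=[]
2: 0x7c (blk 15, set 1) → L1-HIT  vc=[]
3: 0x7c (blk 15, set 1) → L1-HIT  vc=[]
4: 0x7f (blk 15, set 1) → L1-HIT  vc=[]
5: 0x7f (blk 15, set 1) → L1-HIT  vc=[]
6: 0x7c (blk 15, set 1) → L1-HIT  vc=[]
7: 0x2a (blk 5, set 1) → MISS  vc=[15]
8: 0x7a (blk 15, set 1) → VC-HIT  vc=[5]
9: 0x78 (blk 15, set 1) → L1-HIT  vc=[5]
10: 0x1c (blk 3, set 1) → MISS  vc=[5, 15]
11: 0x2b (blk 5, set 1) → VC-HIT  vc=[3, 15]
12: 0x1d (blk 3, set 1) → VC-HIT  vc=[5, 15]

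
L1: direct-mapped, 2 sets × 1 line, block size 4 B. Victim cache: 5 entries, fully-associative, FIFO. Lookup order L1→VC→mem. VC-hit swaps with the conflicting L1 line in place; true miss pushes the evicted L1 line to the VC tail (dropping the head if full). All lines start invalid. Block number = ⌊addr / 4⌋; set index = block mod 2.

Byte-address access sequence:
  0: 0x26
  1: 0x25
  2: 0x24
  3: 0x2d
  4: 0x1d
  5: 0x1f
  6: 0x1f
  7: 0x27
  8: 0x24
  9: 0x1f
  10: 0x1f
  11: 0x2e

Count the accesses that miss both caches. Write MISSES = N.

MISSES = 3

  [0] addr=0x26 blk=9 s=1: MISS | VC []
  [1] addr=0x25 blk=9 s=1: L1-HIT | VC []
  [2] addr=0x24 blk=9 s=1: L1-HIT | VC []
  [3] addr=0x2d blk=11 s=1: MISS | VC [9]
  [4] addr=0x1d blk=7 s=1: MISS | VC [9, 11]
  [5] addr=0x1f blk=7 s=1: L1-HIT | VC [9, 11]
  [6] addr=0x1f blk=7 s=1: L1-HIT | VC [9, 11]
  [7] addr=0x27 blk=9 s=1: VC-HIT | VC [7, 11]
  [8] addr=0x24 blk=9 s=1: L1-HIT | VC [7, 11]
  [9] addr=0x1f blk=7 s=1: VC-HIT | VC [9, 11]
  [10] addr=0x1f blk=7 s=1: L1-HIT | VC [9, 11]
  [11] addr=0x2e blk=11 s=1: VC-HIT | VC [9, 7]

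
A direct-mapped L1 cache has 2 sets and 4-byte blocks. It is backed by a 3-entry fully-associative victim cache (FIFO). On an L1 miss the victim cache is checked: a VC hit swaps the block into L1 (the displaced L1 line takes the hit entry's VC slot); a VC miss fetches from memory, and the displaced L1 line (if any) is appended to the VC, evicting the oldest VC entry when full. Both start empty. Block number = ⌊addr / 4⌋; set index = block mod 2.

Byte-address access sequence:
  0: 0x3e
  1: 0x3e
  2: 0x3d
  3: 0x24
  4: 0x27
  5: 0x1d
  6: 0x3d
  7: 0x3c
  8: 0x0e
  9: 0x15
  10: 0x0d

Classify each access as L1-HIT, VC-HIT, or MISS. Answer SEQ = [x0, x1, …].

#0 0x3e→b15/s1 MISS; vc=[]
#1 0x3e→b15/s1 L1-HIT; vc=[]
#2 0x3d→b15/s1 L1-HIT; vc=[]
#3 0x24→b9/s1 MISS; vc=[15]
#4 0x27→b9/s1 L1-HIT; vc=[15]
#5 0x1d→b7/s1 MISS; vc=[15,9]
#6 0x3d→b15/s1 VC-HIT; vc=[7,9]
#7 0x3c→b15/s1 L1-HIT; vc=[7,9]
#8 0xe→b3/s1 MISS; vc=[7,9,15]
#9 0x15→b5/s1 MISS; vc=[9,15,3]
#10 0xd→b3/s1 VC-HIT; vc=[9,15,5]

SEQ = [MISS, L1-HIT, L1-HIT, MISS, L1-HIT, MISS, VC-HIT, L1-HIT, MISS, MISS, VC-HIT]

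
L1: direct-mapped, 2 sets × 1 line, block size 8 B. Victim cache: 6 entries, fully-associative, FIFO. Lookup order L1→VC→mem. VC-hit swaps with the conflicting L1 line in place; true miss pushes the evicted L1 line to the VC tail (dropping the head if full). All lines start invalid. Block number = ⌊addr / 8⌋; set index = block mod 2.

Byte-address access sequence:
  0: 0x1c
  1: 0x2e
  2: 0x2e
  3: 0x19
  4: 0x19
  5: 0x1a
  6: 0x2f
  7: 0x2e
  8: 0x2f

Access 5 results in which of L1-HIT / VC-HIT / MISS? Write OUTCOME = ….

OUTCOME = L1-HIT

#0 0x1c→b3/s1 MISS; vc=[]
#1 0x2e→b5/s1 MISS; vc=[3]
#2 0x2e→b5/s1 L1-HIT; vc=[3]
#3 0x19→b3/s1 VC-HIT; vc=[5]
#4 0x19→b3/s1 L1-HIT; vc=[5]
#5 0x1a→b3/s1 L1-HIT; vc=[5]
#6 0x2f→b5/s1 VC-HIT; vc=[3]
#7 0x2e→b5/s1 L1-HIT; vc=[3]
#8 0x2f→b5/s1 L1-HIT; vc=[3]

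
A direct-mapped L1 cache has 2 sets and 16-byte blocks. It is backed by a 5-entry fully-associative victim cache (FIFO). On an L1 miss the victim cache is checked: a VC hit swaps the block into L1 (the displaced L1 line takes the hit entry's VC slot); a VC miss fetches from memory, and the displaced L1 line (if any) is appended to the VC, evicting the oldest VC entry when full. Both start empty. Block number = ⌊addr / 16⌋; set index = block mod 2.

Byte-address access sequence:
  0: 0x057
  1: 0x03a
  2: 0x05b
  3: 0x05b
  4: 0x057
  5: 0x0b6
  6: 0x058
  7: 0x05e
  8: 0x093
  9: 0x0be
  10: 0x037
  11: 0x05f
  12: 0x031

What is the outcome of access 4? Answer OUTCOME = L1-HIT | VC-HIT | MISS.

OUTCOME = L1-HIT

#0 0x57→b5/s1 MISS; vc=[]
#1 0x3a→b3/s1 MISS; vc=[5]
#2 0x5b→b5/s1 VC-HIT; vc=[3]
#3 0x5b→b5/s1 L1-HIT; vc=[3]
#4 0x57→b5/s1 L1-HIT; vc=[3]
#5 0xb6→b11/s1 MISS; vc=[3,5]
#6 0x58→b5/s1 VC-HIT; vc=[3,11]
#7 0x5e→b5/s1 L1-HIT; vc=[3,11]
#8 0x93→b9/s1 MISS; vc=[3,11,5]
#9 0xbe→b11/s1 VC-HIT; vc=[3,9,5]
#10 0x37→b3/s1 VC-HIT; vc=[11,9,5]
#11 0x5f→b5/s1 VC-HIT; vc=[11,9,3]
#12 0x31→b3/s1 VC-HIT; vc=[11,9,5]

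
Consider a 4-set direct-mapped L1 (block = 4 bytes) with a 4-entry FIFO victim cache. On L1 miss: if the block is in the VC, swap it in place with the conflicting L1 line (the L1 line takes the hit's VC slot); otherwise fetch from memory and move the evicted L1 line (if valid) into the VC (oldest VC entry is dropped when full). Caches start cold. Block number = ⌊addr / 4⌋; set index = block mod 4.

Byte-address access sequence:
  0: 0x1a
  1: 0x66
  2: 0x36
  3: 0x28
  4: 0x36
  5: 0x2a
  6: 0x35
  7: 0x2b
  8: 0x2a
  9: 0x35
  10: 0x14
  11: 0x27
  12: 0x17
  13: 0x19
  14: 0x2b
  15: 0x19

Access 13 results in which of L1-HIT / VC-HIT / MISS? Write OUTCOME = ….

#0 0x1a→b6/s2 MISS; vc=[]
#1 0x66→b25/s1 MISS; vc=[]
#2 0x36→b13/s1 MISS; vc=[25]
#3 0x28→b10/s2 MISS; vc=[25,6]
#4 0x36→b13/s1 L1-HIT; vc=[25,6]
#5 0x2a→b10/s2 L1-HIT; vc=[25,6]
#6 0x35→b13/s1 L1-HIT; vc=[25,6]
#7 0x2b→b10/s2 L1-HIT; vc=[25,6]
#8 0x2a→b10/s2 L1-HIT; vc=[25,6]
#9 0x35→b13/s1 L1-HIT; vc=[25,6]
#10 0x14→b5/s1 MISS; vc=[25,6,13]
#11 0x27→b9/s1 MISS; vc=[25,6,13,5]
#12 0x17→b5/s1 VC-HIT; vc=[25,6,13,9]
#13 0x19→b6/s2 VC-HIT; vc=[25,10,13,9]
#14 0x2b→b10/s2 VC-HIT; vc=[25,6,13,9]
#15 0x19→b6/s2 VC-HIT; vc=[25,10,13,9]

OUTCOME = VC-HIT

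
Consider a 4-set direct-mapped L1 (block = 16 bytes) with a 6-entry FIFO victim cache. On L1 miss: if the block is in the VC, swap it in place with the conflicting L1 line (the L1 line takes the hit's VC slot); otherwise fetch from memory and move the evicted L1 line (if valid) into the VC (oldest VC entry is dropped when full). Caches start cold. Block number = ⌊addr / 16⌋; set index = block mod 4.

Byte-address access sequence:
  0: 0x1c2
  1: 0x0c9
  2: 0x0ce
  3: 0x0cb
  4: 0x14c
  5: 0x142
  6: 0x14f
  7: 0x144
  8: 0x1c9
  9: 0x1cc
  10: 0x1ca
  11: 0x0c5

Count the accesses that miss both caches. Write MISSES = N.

  [0] addr=0x1c2 blk=28 s=0: MISS | VC []
  [1] addr=0xc9 blk=12 s=0: MISS | VC [28]
  [2] addr=0xce blk=12 s=0: L1-HIT | VC [28]
  [3] addr=0xcb blk=12 s=0: L1-HIT | VC [28]
  [4] addr=0x14c blk=20 s=0: MISS | VC [28, 12]
  [5] addr=0x142 blk=20 s=0: L1-HIT | VC [28, 12]
  [6] addr=0x14f blk=20 s=0: L1-HIT | VC [28, 12]
  [7] addr=0x144 blk=20 s=0: L1-HIT | VC [28, 12]
  [8] addr=0x1c9 blk=28 s=0: VC-HIT | VC [20, 12]
  [9] addr=0x1cc blk=28 s=0: L1-HIT | VC [20, 12]
  [10] addr=0x1ca blk=28 s=0: L1-HIT | VC [20, 12]
  [11] addr=0xc5 blk=12 s=0: VC-HIT | VC [20, 28]

MISSES = 3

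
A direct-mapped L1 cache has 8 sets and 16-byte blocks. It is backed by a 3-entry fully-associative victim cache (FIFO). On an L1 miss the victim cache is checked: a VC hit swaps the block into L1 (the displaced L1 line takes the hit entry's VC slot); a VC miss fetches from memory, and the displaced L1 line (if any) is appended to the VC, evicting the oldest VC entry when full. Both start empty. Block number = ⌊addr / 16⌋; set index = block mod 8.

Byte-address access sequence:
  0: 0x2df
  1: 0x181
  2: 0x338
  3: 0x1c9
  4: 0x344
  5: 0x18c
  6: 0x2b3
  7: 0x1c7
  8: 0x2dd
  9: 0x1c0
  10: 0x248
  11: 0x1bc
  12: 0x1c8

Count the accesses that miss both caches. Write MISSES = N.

#0 0x2df→b45/s5 MISS; vc=[]
#1 0x181→b24/s0 MISS; vc=[]
#2 0x338→b51/s3 MISS; vc=[]
#3 0x1c9→b28/s4 MISS; vc=[]
#4 0x344→b52/s4 MISS; vc=[28]
#5 0x18c→b24/s0 L1-HIT; vc=[28]
#6 0x2b3→b43/s3 MISS; vc=[28,51]
#7 0x1c7→b28/s4 VC-HIT; vc=[52,51]
#8 0x2dd→b45/s5 L1-HIT; vc=[52,51]
#9 0x1c0→b28/s4 L1-HIT; vc=[52,51]
#10 0x248→b36/s4 MISS; vc=[52,51,28]
#11 0x1bc→b27/s3 MISS; vc=[51,28,43]
#12 0x1c8→b28/s4 VC-HIT; vc=[51,36,43]

MISSES = 8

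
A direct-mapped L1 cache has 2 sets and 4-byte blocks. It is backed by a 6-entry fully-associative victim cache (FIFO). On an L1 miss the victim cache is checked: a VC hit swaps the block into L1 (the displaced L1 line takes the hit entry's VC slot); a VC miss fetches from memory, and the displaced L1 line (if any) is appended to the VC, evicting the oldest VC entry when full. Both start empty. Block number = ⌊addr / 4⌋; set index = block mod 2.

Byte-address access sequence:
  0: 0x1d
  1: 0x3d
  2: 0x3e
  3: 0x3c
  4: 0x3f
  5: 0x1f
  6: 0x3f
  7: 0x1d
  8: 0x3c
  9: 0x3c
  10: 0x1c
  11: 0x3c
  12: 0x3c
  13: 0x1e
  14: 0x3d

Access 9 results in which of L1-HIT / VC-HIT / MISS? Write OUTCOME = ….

0: 0x1d (blk 7, set 1) → MISS  vc=[]
1: 0x3d (blk 15, set 1) → MISS  vc=[7]
2: 0x3e (blk 15, set 1) → L1-HIT  vc=[7]
3: 0x3c (blk 15, set 1) → L1-HIT  vc=[7]
4: 0x3f (blk 15, set 1) → L1-HIT  vc=[7]
5: 0x1f (blk 7, set 1) → VC-HIT  vc=[15]
6: 0x3f (blk 15, set 1) → VC-HIT  vc=[7]
7: 0x1d (blk 7, set 1) → VC-HIT  vc=[15]
8: 0x3c (blk 15, set 1) → VC-HIT  vc=[7]
9: 0x3c (blk 15, set 1) → L1-HIT  vc=[7]
10: 0x1c (blk 7, set 1) → VC-HIT  vc=[15]
11: 0x3c (blk 15, set 1) → VC-HIT  vc=[7]
12: 0x3c (blk 15, set 1) → L1-HIT  vc=[7]
13: 0x1e (blk 7, set 1) → VC-HIT  vc=[15]
14: 0x3d (blk 15, set 1) → VC-HIT  vc=[7]

OUTCOME = L1-HIT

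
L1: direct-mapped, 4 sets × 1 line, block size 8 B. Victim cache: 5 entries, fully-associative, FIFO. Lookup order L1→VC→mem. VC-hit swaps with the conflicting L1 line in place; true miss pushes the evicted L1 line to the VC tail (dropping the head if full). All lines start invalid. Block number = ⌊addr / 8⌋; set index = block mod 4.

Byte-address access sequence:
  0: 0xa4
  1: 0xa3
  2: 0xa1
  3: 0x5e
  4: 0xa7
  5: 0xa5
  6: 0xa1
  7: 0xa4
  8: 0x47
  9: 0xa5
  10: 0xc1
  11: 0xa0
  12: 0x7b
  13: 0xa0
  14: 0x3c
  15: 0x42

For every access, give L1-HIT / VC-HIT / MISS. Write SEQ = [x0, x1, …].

#0 0xa4→b20/s0 MISS; vc=[]
#1 0xa3→b20/s0 L1-HIT; vc=[]
#2 0xa1→b20/s0 L1-HIT; vc=[]
#3 0x5e→b11/s3 MISS; vc=[]
#4 0xa7→b20/s0 L1-HIT; vc=[]
#5 0xa5→b20/s0 L1-HIT; vc=[]
#6 0xa1→b20/s0 L1-HIT; vc=[]
#7 0xa4→b20/s0 L1-HIT; vc=[]
#8 0x47→b8/s0 MISS; vc=[20]
#9 0xa5→b20/s0 VC-HIT; vc=[8]
#10 0xc1→b24/s0 MISS; vc=[8,20]
#11 0xa0→b20/s0 VC-HIT; vc=[8,24]
#12 0x7b→b15/s3 MISS; vc=[8,24,11]
#13 0xa0→b20/s0 L1-HIT; vc=[8,24,11]
#14 0x3c→b7/s3 MISS; vc=[8,24,11,15]
#15 0x42→b8/s0 VC-HIT; vc=[20,24,11,15]

SEQ = [MISS, L1-HIT, L1-HIT, MISS, L1-HIT, L1-HIT, L1-HIT, L1-HIT, MISS, VC-HIT, MISS, VC-HIT, MISS, L1-HIT, MISS, VC-HIT]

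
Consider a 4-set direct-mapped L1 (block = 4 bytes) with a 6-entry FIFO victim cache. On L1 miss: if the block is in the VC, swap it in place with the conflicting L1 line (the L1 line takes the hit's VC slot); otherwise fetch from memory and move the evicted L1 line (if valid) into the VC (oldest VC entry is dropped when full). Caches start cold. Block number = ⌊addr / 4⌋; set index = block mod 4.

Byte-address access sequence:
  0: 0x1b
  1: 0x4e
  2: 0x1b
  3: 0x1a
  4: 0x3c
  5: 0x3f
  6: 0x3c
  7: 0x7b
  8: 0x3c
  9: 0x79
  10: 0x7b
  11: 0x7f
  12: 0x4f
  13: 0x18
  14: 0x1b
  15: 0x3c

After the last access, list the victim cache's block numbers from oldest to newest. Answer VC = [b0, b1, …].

#0 0x1b→b6/s2 MISS; vc=[]
#1 0x4e→b19/s3 MISS; vc=[]
#2 0x1b→b6/s2 L1-HIT; vc=[]
#3 0x1a→b6/s2 L1-HIT; vc=[]
#4 0x3c→b15/s3 MISS; vc=[19]
#5 0x3f→b15/s3 L1-HIT; vc=[19]
#6 0x3c→b15/s3 L1-HIT; vc=[19]
#7 0x7b→b30/s2 MISS; vc=[19,6]
#8 0x3c→b15/s3 L1-HIT; vc=[19,6]
#9 0x79→b30/s2 L1-HIT; vc=[19,6]
#10 0x7b→b30/s2 L1-HIT; vc=[19,6]
#11 0x7f→b31/s3 MISS; vc=[19,6,15]
#12 0x4f→b19/s3 VC-HIT; vc=[31,6,15]
#13 0x18→b6/s2 VC-HIT; vc=[31,30,15]
#14 0x1b→b6/s2 L1-HIT; vc=[31,30,15]
#15 0x3c→b15/s3 VC-HIT; vc=[31,30,19]

VC = [31, 30, 19]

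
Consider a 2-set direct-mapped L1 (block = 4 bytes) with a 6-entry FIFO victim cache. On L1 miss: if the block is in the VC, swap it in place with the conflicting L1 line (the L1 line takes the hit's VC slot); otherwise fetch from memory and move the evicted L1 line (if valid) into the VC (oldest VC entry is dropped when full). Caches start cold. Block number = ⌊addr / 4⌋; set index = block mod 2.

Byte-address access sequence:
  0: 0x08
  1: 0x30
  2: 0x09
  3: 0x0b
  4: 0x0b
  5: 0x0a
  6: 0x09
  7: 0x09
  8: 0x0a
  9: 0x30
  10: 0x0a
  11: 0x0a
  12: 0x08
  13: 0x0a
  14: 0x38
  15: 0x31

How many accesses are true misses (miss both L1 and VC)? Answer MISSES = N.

MISSES = 3

0: 0x8 (blk 2, set 0) → MISS  vc=[]
1: 0x30 (blk 12, set 0) → MISS  vc=[2]
2: 0x9 (blk 2, set 0) → VC-HIT  vc=[12]
3: 0xb (blk 2, set 0) → L1-HIT  vc=[12]
4: 0xb (blk 2, set 0) → L1-HIT  vc=[12]
5: 0xa (blk 2, set 0) → L1-HIT  vc=[12]
6: 0x9 (blk 2, set 0) → L1-HIT  vc=[12]
7: 0x9 (blk 2, set 0) → L1-HIT  vc=[12]
8: 0xa (blk 2, set 0) → L1-HIT  vc=[12]
9: 0x30 (blk 12, set 0) → VC-HIT  vc=[2]
10: 0xa (blk 2, set 0) → VC-HIT  vc=[12]
11: 0xa (blk 2, set 0) → L1-HIT  vc=[12]
12: 0x8 (blk 2, set 0) → L1-HIT  vc=[12]
13: 0xa (blk 2, set 0) → L1-HIT  vc=[12]
14: 0x38 (blk 14, set 0) → MISS  vc=[12, 2]
15: 0x31 (blk 12, set 0) → VC-HIT  vc=[14, 2]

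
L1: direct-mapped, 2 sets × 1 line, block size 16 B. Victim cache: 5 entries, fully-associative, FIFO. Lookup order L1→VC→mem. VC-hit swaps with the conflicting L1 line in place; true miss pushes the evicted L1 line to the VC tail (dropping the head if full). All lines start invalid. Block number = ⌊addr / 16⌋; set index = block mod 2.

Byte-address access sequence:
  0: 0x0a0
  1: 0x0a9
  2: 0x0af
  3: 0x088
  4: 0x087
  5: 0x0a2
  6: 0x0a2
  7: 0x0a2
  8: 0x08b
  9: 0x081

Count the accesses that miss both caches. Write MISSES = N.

MISSES = 2

#0 0xa0→b10/s0 MISS; vc=[]
#1 0xa9→b10/s0 L1-HIT; vc=[]
#2 0xaf→b10/s0 L1-HIT; vc=[]
#3 0x88→b8/s0 MISS; vc=[10]
#4 0x87→b8/s0 L1-HIT; vc=[10]
#5 0xa2→b10/s0 VC-HIT; vc=[8]
#6 0xa2→b10/s0 L1-HIT; vc=[8]
#7 0xa2→b10/s0 L1-HIT; vc=[8]
#8 0x8b→b8/s0 VC-HIT; vc=[10]
#9 0x81→b8/s0 L1-HIT; vc=[10]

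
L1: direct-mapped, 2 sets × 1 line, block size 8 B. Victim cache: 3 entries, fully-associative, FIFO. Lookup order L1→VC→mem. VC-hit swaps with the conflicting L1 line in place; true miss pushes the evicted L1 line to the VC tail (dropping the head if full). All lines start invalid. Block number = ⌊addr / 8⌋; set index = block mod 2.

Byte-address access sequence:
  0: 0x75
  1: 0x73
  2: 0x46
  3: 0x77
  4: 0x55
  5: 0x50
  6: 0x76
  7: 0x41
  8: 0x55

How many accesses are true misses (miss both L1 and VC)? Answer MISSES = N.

MISSES = 3

#0 0x75→b14/s0 MISS; vc=[]
#1 0x73→b14/s0 L1-HIT; vc=[]
#2 0x46→b8/s0 MISS; vc=[14]
#3 0x77→b14/s0 VC-HIT; vc=[8]
#4 0x55→b10/s0 MISS; vc=[8,14]
#5 0x50→b10/s0 L1-HIT; vc=[8,14]
#6 0x76→b14/s0 VC-HIT; vc=[8,10]
#7 0x41→b8/s0 VC-HIT; vc=[14,10]
#8 0x55→b10/s0 VC-HIT; vc=[14,8]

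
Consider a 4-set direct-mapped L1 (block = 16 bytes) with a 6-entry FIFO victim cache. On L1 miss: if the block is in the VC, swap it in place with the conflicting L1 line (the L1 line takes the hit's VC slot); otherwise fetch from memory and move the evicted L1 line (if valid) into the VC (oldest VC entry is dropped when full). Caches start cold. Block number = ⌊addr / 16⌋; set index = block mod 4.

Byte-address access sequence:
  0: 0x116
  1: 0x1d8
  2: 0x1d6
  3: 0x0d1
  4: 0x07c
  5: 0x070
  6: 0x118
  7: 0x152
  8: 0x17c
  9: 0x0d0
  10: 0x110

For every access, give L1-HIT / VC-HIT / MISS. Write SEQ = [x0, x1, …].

SEQ = [MISS, MISS, L1-HIT, MISS, MISS, L1-HIT, VC-HIT, MISS, MISS, VC-HIT, VC-HIT]

#0 0x116→b17/s1 MISS; vc=[]
#1 0x1d8→b29/s1 MISS; vc=[17]
#2 0x1d6→b29/s1 L1-HIT; vc=[17]
#3 0xd1→b13/s1 MISS; vc=[17,29]
#4 0x7c→b7/s3 MISS; vc=[17,29]
#5 0x70→b7/s3 L1-HIT; vc=[17,29]
#6 0x118→b17/s1 VC-HIT; vc=[13,29]
#7 0x152→b21/s1 MISS; vc=[13,29,17]
#8 0x17c→b23/s3 MISS; vc=[13,29,17,7]
#9 0xd0→b13/s1 VC-HIT; vc=[21,29,17,7]
#10 0x110→b17/s1 VC-HIT; vc=[21,29,13,7]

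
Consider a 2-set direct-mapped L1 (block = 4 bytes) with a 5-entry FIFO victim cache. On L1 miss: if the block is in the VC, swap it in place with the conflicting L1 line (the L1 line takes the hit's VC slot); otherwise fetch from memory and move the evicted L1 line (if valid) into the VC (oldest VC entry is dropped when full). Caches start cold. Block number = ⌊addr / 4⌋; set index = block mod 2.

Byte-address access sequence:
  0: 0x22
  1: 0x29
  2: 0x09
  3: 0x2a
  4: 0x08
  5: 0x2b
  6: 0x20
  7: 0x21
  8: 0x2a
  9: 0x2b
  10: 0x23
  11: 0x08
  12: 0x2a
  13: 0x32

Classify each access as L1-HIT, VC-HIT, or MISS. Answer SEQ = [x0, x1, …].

SEQ = [MISS, MISS, MISS, VC-HIT, VC-HIT, VC-HIT, VC-HIT, L1-HIT, VC-HIT, L1-HIT, VC-HIT, VC-HIT, VC-HIT, MISS]

0: 0x22 (blk 8, set 0) → MISS  vc=[]
1: 0x29 (blk 10, set 0) → MISS  vc=[8]
2: 0x9 (blk 2, set 0) → MISS  vc=[8, 10]
3: 0x2a (blk 10, set 0) → VC-HIT  vc=[8, 2]
4: 0x8 (blk 2, set 0) → VC-HIT  vc=[8, 10]
5: 0x2b (blk 10, set 0) → VC-HIT  vc=[8, 2]
6: 0x20 (blk 8, set 0) → VC-HIT  vc=[10, 2]
7: 0x21 (blk 8, set 0) → L1-HIT  vc=[10, 2]
8: 0x2a (blk 10, set 0) → VC-HIT  vc=[8, 2]
9: 0x2b (blk 10, set 0) → L1-HIT  vc=[8, 2]
10: 0x23 (blk 8, set 0) → VC-HIT  vc=[10, 2]
11: 0x8 (blk 2, set 0) → VC-HIT  vc=[10, 8]
12: 0x2a (blk 10, set 0) → VC-HIT  vc=[2, 8]
13: 0x32 (blk 12, set 0) → MISS  vc=[2, 8, 10]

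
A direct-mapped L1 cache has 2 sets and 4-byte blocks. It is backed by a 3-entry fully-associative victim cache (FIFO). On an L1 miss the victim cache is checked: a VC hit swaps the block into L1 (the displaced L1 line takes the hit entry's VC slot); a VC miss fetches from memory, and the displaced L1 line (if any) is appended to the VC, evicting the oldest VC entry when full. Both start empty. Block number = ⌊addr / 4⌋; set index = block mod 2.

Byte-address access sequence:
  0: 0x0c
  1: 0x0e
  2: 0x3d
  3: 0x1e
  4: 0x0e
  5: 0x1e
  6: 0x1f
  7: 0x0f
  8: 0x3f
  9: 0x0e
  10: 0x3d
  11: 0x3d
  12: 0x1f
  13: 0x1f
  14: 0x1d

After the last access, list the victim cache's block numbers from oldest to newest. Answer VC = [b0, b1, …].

VC = [15, 3]

#0 0xc→b3/s1 MISS; vc=[]
#1 0xe→b3/s1 L1-HIT; vc=[]
#2 0x3d→b15/s1 MISS; vc=[3]
#3 0x1e→b7/s1 MISS; vc=[3,15]
#4 0xe→b3/s1 VC-HIT; vc=[7,15]
#5 0x1e→b7/s1 VC-HIT; vc=[3,15]
#6 0x1f→b7/s1 L1-HIT; vc=[3,15]
#7 0xf→b3/s1 VC-HIT; vc=[7,15]
#8 0x3f→b15/s1 VC-HIT; vc=[7,3]
#9 0xe→b3/s1 VC-HIT; vc=[7,15]
#10 0x3d→b15/s1 VC-HIT; vc=[7,3]
#11 0x3d→b15/s1 L1-HIT; vc=[7,3]
#12 0x1f→b7/s1 VC-HIT; vc=[15,3]
#13 0x1f→b7/s1 L1-HIT; vc=[15,3]
#14 0x1d→b7/s1 L1-HIT; vc=[15,3]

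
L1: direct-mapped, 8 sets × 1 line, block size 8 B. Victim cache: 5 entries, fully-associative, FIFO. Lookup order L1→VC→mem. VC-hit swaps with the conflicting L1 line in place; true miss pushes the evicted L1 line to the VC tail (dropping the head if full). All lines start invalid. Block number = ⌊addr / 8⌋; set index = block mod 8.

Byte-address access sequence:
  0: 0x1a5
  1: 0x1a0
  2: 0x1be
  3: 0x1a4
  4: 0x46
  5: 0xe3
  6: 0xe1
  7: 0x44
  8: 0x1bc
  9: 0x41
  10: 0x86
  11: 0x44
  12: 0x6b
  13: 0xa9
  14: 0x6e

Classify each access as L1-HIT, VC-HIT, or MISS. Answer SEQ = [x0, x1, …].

  [0] addr=0x1a5 blk=52 s=4: MISS | VC []
  [1] addr=0x1a0 blk=52 s=4: L1-HIT | VC []
  [2] addr=0x1be blk=55 s=7: MISS | VC []
  [3] addr=0x1a4 blk=52 s=4: L1-HIT | VC []
  [4] addr=0x46 blk=8 s=0: MISS | VC []
  [5] addr=0xe3 blk=28 s=4: MISS | VC [52]
  [6] addr=0xe1 blk=28 s=4: L1-HIT | VC [52]
  [7] addr=0x44 blk=8 s=0: L1-HIT | VC [52]
  [8] addr=0x1bc blk=55 s=7: L1-HIT | VC [52]
  [9] addr=0x41 blk=8 s=0: L1-HIT | VC [52]
  [10] addr=0x86 blk=16 s=0: MISS | VC [52, 8]
  [11] addr=0x44 blk=8 s=0: VC-HIT | VC [52, 16]
  [12] addr=0x6b blk=13 s=5: MISS | VC [52, 16]
  [13] addr=0xa9 blk=21 s=5: MISS | VC [52, 16, 13]
  [14] addr=0x6e blk=13 s=5: VC-HIT | VC [52, 16, 21]

SEQ = [MISS, L1-HIT, MISS, L1-HIT, MISS, MISS, L1-HIT, L1-HIT, L1-HIT, L1-HIT, MISS, VC-HIT, MISS, MISS, VC-HIT]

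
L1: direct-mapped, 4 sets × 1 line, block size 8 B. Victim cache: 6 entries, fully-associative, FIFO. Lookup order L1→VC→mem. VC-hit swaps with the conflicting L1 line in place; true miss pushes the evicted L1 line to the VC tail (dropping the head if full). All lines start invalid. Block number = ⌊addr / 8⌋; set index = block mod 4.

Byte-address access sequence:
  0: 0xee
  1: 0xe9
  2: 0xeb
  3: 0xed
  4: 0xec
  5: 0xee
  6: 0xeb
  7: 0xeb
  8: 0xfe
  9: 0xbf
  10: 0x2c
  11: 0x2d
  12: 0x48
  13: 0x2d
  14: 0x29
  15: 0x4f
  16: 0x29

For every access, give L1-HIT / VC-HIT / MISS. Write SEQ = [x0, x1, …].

SEQ = [MISS, L1-HIT, L1-HIT, L1-HIT, L1-HIT, L1-HIT, L1-HIT, L1-HIT, MISS, MISS, MISS, L1-HIT, MISS, VC-HIT, L1-HIT, VC-HIT, VC-HIT]

#0 0xee→b29/s1 MISS; vc=[]
#1 0xe9→b29/s1 L1-HIT; vc=[]
#2 0xeb→b29/s1 L1-HIT; vc=[]
#3 0xed→b29/s1 L1-HIT; vc=[]
#4 0xec→b29/s1 L1-HIT; vc=[]
#5 0xee→b29/s1 L1-HIT; vc=[]
#6 0xeb→b29/s1 L1-HIT; vc=[]
#7 0xeb→b29/s1 L1-HIT; vc=[]
#8 0xfe→b31/s3 MISS; vc=[]
#9 0xbf→b23/s3 MISS; vc=[31]
#10 0x2c→b5/s1 MISS; vc=[31,29]
#11 0x2d→b5/s1 L1-HIT; vc=[31,29]
#12 0x48→b9/s1 MISS; vc=[31,29,5]
#13 0x2d→b5/s1 VC-HIT; vc=[31,29,9]
#14 0x29→b5/s1 L1-HIT; vc=[31,29,9]
#15 0x4f→b9/s1 VC-HIT; vc=[31,29,5]
#16 0x29→b5/s1 VC-HIT; vc=[31,29,9]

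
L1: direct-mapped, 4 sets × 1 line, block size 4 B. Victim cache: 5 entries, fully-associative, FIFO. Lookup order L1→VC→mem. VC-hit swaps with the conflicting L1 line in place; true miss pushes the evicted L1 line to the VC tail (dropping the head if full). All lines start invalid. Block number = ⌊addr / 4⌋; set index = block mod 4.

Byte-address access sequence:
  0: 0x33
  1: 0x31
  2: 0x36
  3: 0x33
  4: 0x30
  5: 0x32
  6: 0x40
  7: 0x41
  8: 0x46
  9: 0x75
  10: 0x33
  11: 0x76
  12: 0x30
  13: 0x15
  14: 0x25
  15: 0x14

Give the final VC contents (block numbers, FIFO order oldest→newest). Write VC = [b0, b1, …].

VC = [16, 13, 17, 29, 9]

  [0] addr=0x33 blk=12 s=0: MISS | VC []
  [1] addr=0x31 blk=12 s=0: L1-HIT | VC []
  [2] addr=0x36 blk=13 s=1: MISS | VC []
  [3] addr=0x33 blk=12 s=0: L1-HIT | VC []
  [4] addr=0x30 blk=12 s=0: L1-HIT | VC []
  [5] addr=0x32 blk=12 s=0: L1-HIT | VC []
  [6] addr=0x40 blk=16 s=0: MISS | VC [12]
  [7] addr=0x41 blk=16 s=0: L1-HIT | VC [12]
  [8] addr=0x46 blk=17 s=1: MISS | VC [12, 13]
  [9] addr=0x75 blk=29 s=1: MISS | VC [12, 13, 17]
  [10] addr=0x33 blk=12 s=0: VC-HIT | VC [16, 13, 17]
  [11] addr=0x76 blk=29 s=1: L1-HIT | VC [16, 13, 17]
  [12] addr=0x30 blk=12 s=0: L1-HIT | VC [16, 13, 17]
  [13] addr=0x15 blk=5 s=1: MISS | VC [16, 13, 17, 29]
  [14] addr=0x25 blk=9 s=1: MISS | VC [16, 13, 17, 29, 5]
  [15] addr=0x14 blk=5 s=1: VC-HIT | VC [16, 13, 17, 29, 9]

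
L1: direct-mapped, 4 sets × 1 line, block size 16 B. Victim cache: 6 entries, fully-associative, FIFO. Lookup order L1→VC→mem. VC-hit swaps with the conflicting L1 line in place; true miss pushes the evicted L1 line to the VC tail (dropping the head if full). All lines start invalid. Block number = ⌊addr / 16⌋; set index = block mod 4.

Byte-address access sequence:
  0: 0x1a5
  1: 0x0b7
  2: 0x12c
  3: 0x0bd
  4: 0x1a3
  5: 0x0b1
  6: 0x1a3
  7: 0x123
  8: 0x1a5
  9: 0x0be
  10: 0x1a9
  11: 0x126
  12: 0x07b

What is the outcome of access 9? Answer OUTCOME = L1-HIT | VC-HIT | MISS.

OUTCOME = L1-HIT

  [0] addr=0x1a5 blk=26 s=2: MISS | VC []
  [1] addr=0xb7 blk=11 s=3: MISS | VC []
  [2] addr=0x12c blk=18 s=2: MISS | VC [26]
  [3] addr=0xbd blk=11 s=3: L1-HIT | VC [26]
  [4] addr=0x1a3 blk=26 s=2: VC-HIT | VC [18]
  [5] addr=0xb1 blk=11 s=3: L1-HIT | VC [18]
  [6] addr=0x1a3 blk=26 s=2: L1-HIT | VC [18]
  [7] addr=0x123 blk=18 s=2: VC-HIT | VC [26]
  [8] addr=0x1a5 blk=26 s=2: VC-HIT | VC [18]
  [9] addr=0xbe blk=11 s=3: L1-HIT | VC [18]
  [10] addr=0x1a9 blk=26 s=2: L1-HIT | VC [18]
  [11] addr=0x126 blk=18 s=2: VC-HIT | VC [26]
  [12] addr=0x7b blk=7 s=3: MISS | VC [26, 11]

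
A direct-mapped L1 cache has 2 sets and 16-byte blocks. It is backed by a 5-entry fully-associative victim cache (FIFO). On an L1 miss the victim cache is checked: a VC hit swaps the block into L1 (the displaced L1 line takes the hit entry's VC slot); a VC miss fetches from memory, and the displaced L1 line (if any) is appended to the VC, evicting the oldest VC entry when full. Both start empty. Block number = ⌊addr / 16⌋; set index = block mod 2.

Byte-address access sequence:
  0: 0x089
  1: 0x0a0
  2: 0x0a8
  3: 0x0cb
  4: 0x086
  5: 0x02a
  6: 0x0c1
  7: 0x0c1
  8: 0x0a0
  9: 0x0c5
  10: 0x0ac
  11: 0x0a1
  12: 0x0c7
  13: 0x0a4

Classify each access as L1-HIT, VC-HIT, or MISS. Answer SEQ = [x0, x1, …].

  [0] addr=0x89 blk=8 s=0: MISS | VC []
  [1] addr=0xa0 blk=10 s=0: MISS | VC [8]
  [2] addr=0xa8 blk=10 s=0: L1-HIT | VC [8]
  [3] addr=0xcb blk=12 s=0: MISS | VC [8, 10]
  [4] addr=0x86 blk=8 s=0: VC-HIT | VC [12, 10]
  [5] addr=0x2a blk=2 s=0: MISS | VC [12, 10, 8]
  [6] addr=0xc1 blk=12 s=0: VC-HIT | VC [2, 10, 8]
  [7] addr=0xc1 blk=12 s=0: L1-HIT | VC [2, 10, 8]
  [8] addr=0xa0 blk=10 s=0: VC-HIT | VC [2, 12, 8]
  [9] addr=0xc5 blk=12 s=0: VC-HIT | VC [2, 10, 8]
  [10] addr=0xac blk=10 s=0: VC-HIT | VC [2, 12, 8]
  [11] addr=0xa1 blk=10 s=0: L1-HIT | VC [2, 12, 8]
  [12] addr=0xc7 blk=12 s=0: VC-HIT | VC [2, 10, 8]
  [13] addr=0xa4 blk=10 s=0: VC-HIT | VC [2, 12, 8]

SEQ = [MISS, MISS, L1-HIT, MISS, VC-HIT, MISS, VC-HIT, L1-HIT, VC-HIT, VC-HIT, VC-HIT, L1-HIT, VC-HIT, VC-HIT]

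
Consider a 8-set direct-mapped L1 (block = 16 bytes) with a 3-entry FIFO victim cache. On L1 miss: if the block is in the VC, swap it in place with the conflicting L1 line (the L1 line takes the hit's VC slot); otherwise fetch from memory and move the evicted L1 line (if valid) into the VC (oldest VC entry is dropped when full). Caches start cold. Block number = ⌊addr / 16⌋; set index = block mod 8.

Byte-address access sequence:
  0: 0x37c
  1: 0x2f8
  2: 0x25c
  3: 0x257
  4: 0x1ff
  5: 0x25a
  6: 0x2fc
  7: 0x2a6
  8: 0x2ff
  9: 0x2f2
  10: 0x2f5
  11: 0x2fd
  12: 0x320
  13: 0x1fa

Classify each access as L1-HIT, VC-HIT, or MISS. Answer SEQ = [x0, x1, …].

0: 0x37c (blk 55, set 7) → MISS  vc=[]
1: 0x2f8 (blk 47, set 7) → MISS  vc=[55]
2: 0x25c (blk 37, set 5) → MISS  vc=[55]
3: 0x257 (blk 37, set 5) → L1-HIT  vc=[55]
4: 0x1ff (blk 31, set 7) → MISS  vc=[55, 47]
5: 0x25a (blk 37, set 5) → L1-HIT  vc=[55, 47]
6: 0x2fc (blk 47, set 7) → VC-HIT  vc=[55, 31]
7: 0x2a6 (blk 42, set 2) → MISS  vc=[55, 31]
8: 0x2ff (blk 47, set 7) → L1-HIT  vc=[55, 31]
9: 0x2f2 (blk 47, set 7) → L1-HIT  vc=[55, 31]
10: 0x2f5 (blk 47, set 7) → L1-HIT  vc=[55, 31]
11: 0x2fd (blk 47, set 7) → L1-HIT  vc=[55, 31]
12: 0x320 (blk 50, set 2) → MISS  vc=[55, 31, 42]
13: 0x1fa (blk 31, set 7) → VC-HIT  vc=[55, 47, 42]

SEQ = [MISS, MISS, MISS, L1-HIT, MISS, L1-HIT, VC-HIT, MISS, L1-HIT, L1-HIT, L1-HIT, L1-HIT, MISS, VC-HIT]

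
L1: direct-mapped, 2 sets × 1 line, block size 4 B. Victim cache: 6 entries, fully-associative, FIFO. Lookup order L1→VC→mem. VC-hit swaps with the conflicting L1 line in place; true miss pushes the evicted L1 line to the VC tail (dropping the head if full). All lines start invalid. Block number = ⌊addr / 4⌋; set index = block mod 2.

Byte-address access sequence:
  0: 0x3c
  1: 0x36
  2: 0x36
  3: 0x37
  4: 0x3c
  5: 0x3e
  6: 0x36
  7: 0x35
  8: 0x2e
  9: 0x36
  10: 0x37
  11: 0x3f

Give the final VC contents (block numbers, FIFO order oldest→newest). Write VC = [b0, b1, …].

VC = [13, 11]

#0 0x3c→b15/s1 MISS; vc=[]
#1 0x36→b13/s1 MISS; vc=[15]
#2 0x36→b13/s1 L1-HIT; vc=[15]
#3 0x37→b13/s1 L1-HIT; vc=[15]
#4 0x3c→b15/s1 VC-HIT; vc=[13]
#5 0x3e→b15/s1 L1-HIT; vc=[13]
#6 0x36→b13/s1 VC-HIT; vc=[15]
#7 0x35→b13/s1 L1-HIT; vc=[15]
#8 0x2e→b11/s1 MISS; vc=[15,13]
#9 0x36→b13/s1 VC-HIT; vc=[15,11]
#10 0x37→b13/s1 L1-HIT; vc=[15,11]
#11 0x3f→b15/s1 VC-HIT; vc=[13,11]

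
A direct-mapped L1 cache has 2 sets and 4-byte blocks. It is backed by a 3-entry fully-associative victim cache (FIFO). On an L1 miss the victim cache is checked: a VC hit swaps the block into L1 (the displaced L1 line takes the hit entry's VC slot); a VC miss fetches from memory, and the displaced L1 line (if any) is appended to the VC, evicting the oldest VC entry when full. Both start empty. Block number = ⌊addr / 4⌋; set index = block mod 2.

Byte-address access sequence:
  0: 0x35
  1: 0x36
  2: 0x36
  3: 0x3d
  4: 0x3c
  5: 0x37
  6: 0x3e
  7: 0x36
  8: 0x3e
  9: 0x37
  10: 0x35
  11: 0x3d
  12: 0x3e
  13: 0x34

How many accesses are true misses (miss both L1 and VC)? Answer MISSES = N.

0: 0x35 (blk 13, set 1) → MISS  vc=[]
1: 0x36 (blk 13, set 1) → L1-HIT  vc=[]
2: 0x36 (blk 13, set 1) → L1-HIT  vc=[]
3: 0x3d (blk 15, set 1) → MISS  vc=[13]
4: 0x3c (blk 15, set 1) → L1-HIT  vc=[13]
5: 0x37 (blk 13, set 1) → VC-HIT  vc=[15]
6: 0x3e (blk 15, set 1) → VC-HIT  vc=[13]
7: 0x36 (blk 13, set 1) → VC-HIT  vc=[15]
8: 0x3e (blk 15, set 1) → VC-HIT  vc=[13]
9: 0x37 (blk 13, set 1) → VC-HIT  vc=[15]
10: 0x35 (blk 13, set 1) → L1-HIT  vc=[15]
11: 0x3d (blk 15, set 1) → VC-HIT  vc=[13]
12: 0x3e (blk 15, set 1) → L1-HIT  vc=[13]
13: 0x34 (blk 13, set 1) → VC-HIT  vc=[15]

MISSES = 2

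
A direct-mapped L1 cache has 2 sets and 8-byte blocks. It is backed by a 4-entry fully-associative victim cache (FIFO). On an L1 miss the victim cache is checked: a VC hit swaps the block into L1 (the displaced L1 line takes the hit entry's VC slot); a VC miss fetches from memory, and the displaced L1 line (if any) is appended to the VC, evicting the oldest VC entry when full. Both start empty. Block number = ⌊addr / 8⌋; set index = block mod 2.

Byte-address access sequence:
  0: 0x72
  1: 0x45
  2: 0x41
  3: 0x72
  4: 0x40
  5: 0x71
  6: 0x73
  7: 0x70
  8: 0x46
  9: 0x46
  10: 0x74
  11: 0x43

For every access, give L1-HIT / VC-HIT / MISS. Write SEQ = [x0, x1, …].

SEQ = [MISS, MISS, L1-HIT, VC-HIT, VC-HIT, VC-HIT, L1-HIT, L1-HIT, VC-HIT, L1-HIT, VC-HIT, VC-HIT]

  [0] addr=0x72 blk=14 s=0: MISS | VC []
  [1] addr=0x45 blk=8 s=0: MISS | VC [14]
  [2] addr=0x41 blk=8 s=0: L1-HIT | VC [14]
  [3] addr=0x72 blk=14 s=0: VC-HIT | VC [8]
  [4] addr=0x40 blk=8 s=0: VC-HIT | VC [14]
  [5] addr=0x71 blk=14 s=0: VC-HIT | VC [8]
  [6] addr=0x73 blk=14 s=0: L1-HIT | VC [8]
  [7] addr=0x70 blk=14 s=0: L1-HIT | VC [8]
  [8] addr=0x46 blk=8 s=0: VC-HIT | VC [14]
  [9] addr=0x46 blk=8 s=0: L1-HIT | VC [14]
  [10] addr=0x74 blk=14 s=0: VC-HIT | VC [8]
  [11] addr=0x43 blk=8 s=0: VC-HIT | VC [14]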